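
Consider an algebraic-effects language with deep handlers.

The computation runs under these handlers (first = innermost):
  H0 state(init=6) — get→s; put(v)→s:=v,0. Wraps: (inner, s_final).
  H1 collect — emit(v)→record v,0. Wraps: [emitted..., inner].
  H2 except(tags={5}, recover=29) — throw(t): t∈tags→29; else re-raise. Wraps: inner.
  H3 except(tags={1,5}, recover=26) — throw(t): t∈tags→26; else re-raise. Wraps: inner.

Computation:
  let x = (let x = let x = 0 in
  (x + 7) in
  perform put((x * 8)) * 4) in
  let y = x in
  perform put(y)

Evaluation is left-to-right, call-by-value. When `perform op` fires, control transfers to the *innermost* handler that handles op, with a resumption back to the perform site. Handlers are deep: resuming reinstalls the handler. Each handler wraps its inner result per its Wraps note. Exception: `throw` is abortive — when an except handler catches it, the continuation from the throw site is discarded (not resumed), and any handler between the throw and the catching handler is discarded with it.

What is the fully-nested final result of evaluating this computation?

Answer: [(0, 0)]

Working:
put(56) @ H0 ⇒ s:=56
put(0) @ H0 ⇒ s:=0
H0 returns (0, 0)
H1 returns [(0, 0)]
H2 returns [(0, 0)]
H3 returns [(0, 0)]
= [(0, 0)]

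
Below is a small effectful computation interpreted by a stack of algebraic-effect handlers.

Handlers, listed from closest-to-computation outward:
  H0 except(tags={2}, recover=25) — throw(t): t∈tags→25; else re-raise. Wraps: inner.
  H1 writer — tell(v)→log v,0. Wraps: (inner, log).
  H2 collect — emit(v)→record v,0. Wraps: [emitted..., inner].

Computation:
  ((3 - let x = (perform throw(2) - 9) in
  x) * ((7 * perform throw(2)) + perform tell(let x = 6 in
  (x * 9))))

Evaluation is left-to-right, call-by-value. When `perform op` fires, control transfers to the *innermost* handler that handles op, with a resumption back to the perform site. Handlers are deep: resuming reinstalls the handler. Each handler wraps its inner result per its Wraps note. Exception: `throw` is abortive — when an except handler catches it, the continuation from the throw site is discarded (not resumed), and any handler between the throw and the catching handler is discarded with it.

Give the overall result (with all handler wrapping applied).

Working:
throw(2) @ H0 caught ⇒ 25
H1 returns (25, ())
H2 returns [(25, ())]
= [(25, ())]

Answer: [(25, ())]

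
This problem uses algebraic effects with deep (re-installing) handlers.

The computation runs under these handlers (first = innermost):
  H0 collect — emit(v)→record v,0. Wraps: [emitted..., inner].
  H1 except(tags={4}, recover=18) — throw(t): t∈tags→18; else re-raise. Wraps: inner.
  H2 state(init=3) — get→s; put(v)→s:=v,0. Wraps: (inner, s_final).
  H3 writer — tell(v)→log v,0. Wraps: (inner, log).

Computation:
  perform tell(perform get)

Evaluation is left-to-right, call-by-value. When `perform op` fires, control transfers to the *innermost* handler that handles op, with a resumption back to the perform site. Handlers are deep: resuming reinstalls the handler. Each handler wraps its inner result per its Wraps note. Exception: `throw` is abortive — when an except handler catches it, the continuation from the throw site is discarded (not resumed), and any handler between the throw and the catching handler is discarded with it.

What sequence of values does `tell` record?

Evaluation trace:
get @ H2 ⇒ 3
tell(3) @ H3 ⇒ log+=3
H0 returns [0]
H1 returns [0]
H2 returns ([0], 3)
H3 returns (([0], 3), (3))
= (([0], 3), (3))

Answer: (3)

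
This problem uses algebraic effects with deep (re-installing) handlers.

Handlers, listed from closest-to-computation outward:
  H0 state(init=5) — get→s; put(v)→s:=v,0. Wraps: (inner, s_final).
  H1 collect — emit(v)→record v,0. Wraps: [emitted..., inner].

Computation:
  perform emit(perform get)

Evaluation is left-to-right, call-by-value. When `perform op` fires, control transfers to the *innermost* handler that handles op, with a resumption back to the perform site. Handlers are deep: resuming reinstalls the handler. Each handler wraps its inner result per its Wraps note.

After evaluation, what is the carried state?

Answer: 5

Step-by-step:
get @ H0 ⇒ 5
emit(5) @ H1 ⇒ out+=5
H0 returns (0, 5)
H1 returns [5, (0, 5)]
= [5, (0, 5)]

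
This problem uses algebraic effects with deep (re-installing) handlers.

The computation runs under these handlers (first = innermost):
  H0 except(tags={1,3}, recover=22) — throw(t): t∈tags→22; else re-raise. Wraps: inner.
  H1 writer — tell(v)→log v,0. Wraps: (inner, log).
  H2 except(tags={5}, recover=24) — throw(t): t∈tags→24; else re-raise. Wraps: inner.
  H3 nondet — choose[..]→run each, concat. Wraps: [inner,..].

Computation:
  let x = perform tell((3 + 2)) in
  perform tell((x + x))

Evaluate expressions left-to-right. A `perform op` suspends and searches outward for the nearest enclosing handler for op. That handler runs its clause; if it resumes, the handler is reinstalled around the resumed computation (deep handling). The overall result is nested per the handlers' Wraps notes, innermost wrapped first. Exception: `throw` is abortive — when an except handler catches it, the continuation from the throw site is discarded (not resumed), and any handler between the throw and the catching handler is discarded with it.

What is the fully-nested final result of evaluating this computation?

Answer: [(0, (5, 0))]

Evaluation trace:
tell(5) @ H1 ⇒ log+=5
tell(0) @ H1 ⇒ log+=0
H0 returns 0
H1 returns (0, (5, 0))
H2 returns (0, (5, 0))
H3 returns [(0, (5, 0))]
= [(0, (5, 0))]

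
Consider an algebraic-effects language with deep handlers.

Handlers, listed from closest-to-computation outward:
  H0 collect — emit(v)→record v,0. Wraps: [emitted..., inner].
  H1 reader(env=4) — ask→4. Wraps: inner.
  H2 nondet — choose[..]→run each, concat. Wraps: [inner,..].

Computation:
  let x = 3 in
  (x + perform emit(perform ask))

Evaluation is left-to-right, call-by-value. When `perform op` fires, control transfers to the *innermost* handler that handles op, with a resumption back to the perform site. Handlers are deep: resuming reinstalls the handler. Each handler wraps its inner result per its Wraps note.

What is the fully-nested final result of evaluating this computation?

Step-by-step:
ask @ H1 ⇒ 4
emit(4) @ H0 ⇒ out+=4
H0 returns [4, 3]
H1 returns [4, 3]
H2 returns [[4, 3]]
= [[4, 3]]

Answer: [[4, 3]]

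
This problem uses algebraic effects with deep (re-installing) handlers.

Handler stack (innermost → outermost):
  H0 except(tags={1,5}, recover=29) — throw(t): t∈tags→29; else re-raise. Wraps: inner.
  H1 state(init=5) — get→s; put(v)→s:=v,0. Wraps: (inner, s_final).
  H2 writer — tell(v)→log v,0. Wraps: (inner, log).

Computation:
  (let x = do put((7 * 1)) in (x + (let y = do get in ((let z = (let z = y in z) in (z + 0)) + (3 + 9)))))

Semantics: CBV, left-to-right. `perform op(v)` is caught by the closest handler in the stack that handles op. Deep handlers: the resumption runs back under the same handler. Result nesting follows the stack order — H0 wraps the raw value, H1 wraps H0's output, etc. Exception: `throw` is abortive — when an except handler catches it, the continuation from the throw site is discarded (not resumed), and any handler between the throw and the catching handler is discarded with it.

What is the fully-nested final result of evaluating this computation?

Step-by-step:
put(7) @ H1 ⇒ s:=7
get @ H1 ⇒ 7
H0 returns 19
H1 returns (19, 7)
H2 returns ((19, 7), ())
= ((19, 7), ())

Answer: ((19, 7), ())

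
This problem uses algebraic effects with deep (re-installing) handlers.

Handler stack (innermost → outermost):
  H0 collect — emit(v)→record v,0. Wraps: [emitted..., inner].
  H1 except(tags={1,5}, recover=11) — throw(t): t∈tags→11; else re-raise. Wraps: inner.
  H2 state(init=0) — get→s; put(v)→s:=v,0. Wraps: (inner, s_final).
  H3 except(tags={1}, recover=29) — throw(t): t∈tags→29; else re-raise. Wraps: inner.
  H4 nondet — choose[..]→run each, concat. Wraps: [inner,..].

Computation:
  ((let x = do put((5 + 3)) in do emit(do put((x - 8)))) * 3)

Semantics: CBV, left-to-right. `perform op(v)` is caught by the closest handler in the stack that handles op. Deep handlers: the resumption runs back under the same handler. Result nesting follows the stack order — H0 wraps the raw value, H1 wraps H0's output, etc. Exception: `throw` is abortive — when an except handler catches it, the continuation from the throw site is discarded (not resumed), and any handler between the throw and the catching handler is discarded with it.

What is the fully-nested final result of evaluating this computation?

Evaluation trace:
put(8) @ H2 ⇒ s:=8
put(-8) @ H2 ⇒ s:=-8
emit(0) @ H0 ⇒ out+=0
H0 returns [0, 0]
H1 returns [0, 0]
H2 returns ([0, 0], -8)
H3 returns ([0, 0], -8)
H4 returns [([0, 0], -8)]
= [([0, 0], -8)]

Answer: [([0, 0], -8)]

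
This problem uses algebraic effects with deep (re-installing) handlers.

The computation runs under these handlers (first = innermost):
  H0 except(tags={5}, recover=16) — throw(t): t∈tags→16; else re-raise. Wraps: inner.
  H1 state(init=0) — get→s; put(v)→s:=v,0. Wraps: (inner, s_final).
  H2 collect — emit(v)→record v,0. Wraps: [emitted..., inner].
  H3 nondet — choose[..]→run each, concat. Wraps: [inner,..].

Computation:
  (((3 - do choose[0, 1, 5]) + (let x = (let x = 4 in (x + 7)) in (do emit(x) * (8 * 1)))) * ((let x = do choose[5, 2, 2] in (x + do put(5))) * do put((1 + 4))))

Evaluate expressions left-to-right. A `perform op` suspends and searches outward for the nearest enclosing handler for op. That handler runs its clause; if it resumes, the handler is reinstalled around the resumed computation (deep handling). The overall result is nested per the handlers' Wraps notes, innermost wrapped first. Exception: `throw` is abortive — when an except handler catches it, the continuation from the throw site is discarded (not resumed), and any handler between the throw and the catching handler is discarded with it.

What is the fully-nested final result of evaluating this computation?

Working:
choose[0, 1, 5] @ H3
  branch[0] choose=0:
    emit(11) @ H2 ⇒ out+=11
    choose[5, 2, 2] @ H3
      branch[0] choose=5:
        put(5) @ H1 ⇒ s:=5
        put(5) @ H1 ⇒ s:=5
        H0 returns 0
        H1 returns (0, 5)
        H2 returns [11, (0, 5)]
        H3 returns [[11, (0, 5)]]
      branch[1] choose=2:
        put(5) @ H1 ⇒ s:=5
        put(5) @ H1 ⇒ s:=5
        H0 returns 0
        H1 returns (0, 5)
        H2 returns [11, (0, 5)]
        H3 returns [[11, (0, 5)]]
      branch[2] choose=2:
        put(5) @ H1 ⇒ s:=5
        put(5) @ H1 ⇒ s:=5
        H0 returns 0
        H1 returns (0, 5)
        H2 returns [11, (0, 5)]
        H3 returns [[11, (0, 5)]]
  branch[1] choose=1:
    emit(11) @ H2 ⇒ out+=11
    choose[5, 2, 2] @ H3
      branch[0] choose=5:
        put(5) @ H1 ⇒ s:=5
        put(5) @ H1 ⇒ s:=5
        H0 returns 0
        H1 returns (0, 5)
        H2 returns [11, (0, 5)]
        H3 returns [[11, (0, 5)]]
      branch[1] choose=2:
        put(5) @ H1 ⇒ s:=5
        put(5) @ H1 ⇒ s:=5
        H0 returns 0
        H1 returns (0, 5)
        H2 returns [11, (0, 5)]
        H3 returns [[11, (0, 5)]]
      branch[2] choose=2:
        put(5) @ H1 ⇒ s:=5
        put(5) @ H1 ⇒ s:=5
        H0 returns 0
        H1 returns (0, 5)
        H2 returns [11, (0, 5)]
        H3 returns [[11, (0, 5)]]
  branch[2] choose=5:
    emit(11) @ H2 ⇒ out+=11
    choose[5, 2, 2] @ H3
      branch[0] choose=5:
        put(5) @ H1 ⇒ s:=5
        put(5) @ H1 ⇒ s:=5
        H0 returns 0
        H1 returns (0, 5)
        H2 returns [11, (0, 5)]
        H3 returns [[11, (0, 5)]]
      branch[1] choose=2:
        put(5) @ H1 ⇒ s:=5
        put(5) @ H1 ⇒ s:=5
        H0 returns 0
        H1 returns (0, 5)
        H2 returns [11, (0, 5)]
        H3 returns [[11, (0, 5)]]
      branch[2] choose=2:
        put(5) @ H1 ⇒ s:=5
        put(5) @ H1 ⇒ s:=5
        H0 returns 0
        H1 returns (0, 5)
        H2 returns [11, (0, 5)]
        H3 returns [[11, (0, 5)]]
= [[11, (0, 5)], [11, (0, 5)], [11, (0, 5)], [11, (0, 5)], [11, (0, 5)], [11, (0, 5)], [11, (0, 5)], [11, (0, 5)], [11, (0, 5)]]

Answer: [[11, (0, 5)], [11, (0, 5)], [11, (0, 5)], [11, (0, 5)], [11, (0, 5)], [11, (0, 5)], [11, (0, 5)], [11, (0, 5)], [11, (0, 5)]]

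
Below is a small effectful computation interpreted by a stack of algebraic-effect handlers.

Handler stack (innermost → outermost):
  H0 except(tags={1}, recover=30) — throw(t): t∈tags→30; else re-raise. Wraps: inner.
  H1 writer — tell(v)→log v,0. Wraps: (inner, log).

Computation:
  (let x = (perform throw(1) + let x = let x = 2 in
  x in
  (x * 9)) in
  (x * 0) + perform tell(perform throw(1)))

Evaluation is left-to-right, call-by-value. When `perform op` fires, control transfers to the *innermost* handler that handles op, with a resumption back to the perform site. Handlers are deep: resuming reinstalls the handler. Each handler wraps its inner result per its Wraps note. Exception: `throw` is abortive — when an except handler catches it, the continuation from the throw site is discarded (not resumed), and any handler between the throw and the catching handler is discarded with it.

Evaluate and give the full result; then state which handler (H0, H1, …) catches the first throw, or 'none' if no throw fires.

Step-by-step:
throw(1) @ H0 caught ⇒ 30
H1 returns (30, ())
= (30, ())

Answer: (30, ()) ; first throw caught by: H0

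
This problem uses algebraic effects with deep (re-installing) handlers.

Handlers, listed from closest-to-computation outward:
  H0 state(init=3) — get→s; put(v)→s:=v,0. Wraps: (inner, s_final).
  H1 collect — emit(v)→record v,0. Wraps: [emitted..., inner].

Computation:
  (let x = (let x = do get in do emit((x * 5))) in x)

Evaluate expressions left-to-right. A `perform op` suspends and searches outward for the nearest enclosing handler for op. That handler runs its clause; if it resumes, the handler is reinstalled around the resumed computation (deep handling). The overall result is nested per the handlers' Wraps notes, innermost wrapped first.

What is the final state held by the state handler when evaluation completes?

Step-by-step:
get @ H0 ⇒ 3
emit(15) @ H1 ⇒ out+=15
H0 returns (0, 3)
H1 returns [15, (0, 3)]
= [15, (0, 3)]

Answer: 3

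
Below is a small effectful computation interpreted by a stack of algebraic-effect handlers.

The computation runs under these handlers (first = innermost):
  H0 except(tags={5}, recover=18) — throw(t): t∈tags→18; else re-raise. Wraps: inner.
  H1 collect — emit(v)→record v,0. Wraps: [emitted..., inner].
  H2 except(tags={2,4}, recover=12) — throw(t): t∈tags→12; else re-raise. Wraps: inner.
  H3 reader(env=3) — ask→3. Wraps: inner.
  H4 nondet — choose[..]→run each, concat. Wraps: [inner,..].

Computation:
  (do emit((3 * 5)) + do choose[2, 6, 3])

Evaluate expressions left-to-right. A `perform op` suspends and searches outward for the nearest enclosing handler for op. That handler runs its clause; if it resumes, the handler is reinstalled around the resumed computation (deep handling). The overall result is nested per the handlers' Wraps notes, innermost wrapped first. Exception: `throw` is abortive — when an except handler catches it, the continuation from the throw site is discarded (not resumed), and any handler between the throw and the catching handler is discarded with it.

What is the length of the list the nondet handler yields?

Answer: 3

Evaluation trace:
emit(15) @ H1 ⇒ out+=15
choose[2, 6, 3] @ H4
  branch[0] choose=2:
    H0 returns 2
    H1 returns [15, 2]
    H2 returns [15, 2]
    H3 returns [15, 2]
    H4 returns [[15, 2]]
  branch[1] choose=6:
    H0 returns 6
    H1 returns [15, 6]
    H2 returns [15, 6]
    H3 returns [15, 6]
    H4 returns [[15, 6]]
  branch[2] choose=3:
    H0 returns 3
    H1 returns [15, 3]
    H2 returns [15, 3]
    H3 returns [15, 3]
    H4 returns [[15, 3]]
= [[15, 2], [15, 6], [15, 3]]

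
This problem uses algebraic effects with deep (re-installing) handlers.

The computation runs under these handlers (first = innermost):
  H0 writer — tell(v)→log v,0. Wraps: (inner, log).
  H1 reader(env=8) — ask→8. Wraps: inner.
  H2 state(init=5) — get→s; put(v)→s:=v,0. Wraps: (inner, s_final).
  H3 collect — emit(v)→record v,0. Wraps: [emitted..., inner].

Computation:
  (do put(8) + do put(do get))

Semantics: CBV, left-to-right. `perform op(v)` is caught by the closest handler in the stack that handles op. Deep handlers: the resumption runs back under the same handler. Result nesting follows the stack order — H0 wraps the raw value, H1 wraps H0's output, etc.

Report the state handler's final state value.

Answer: 8

Step-by-step:
put(8) @ H2 ⇒ s:=8
get @ H2 ⇒ 8
put(8) @ H2 ⇒ s:=8
H0 returns (0, ())
H1 returns (0, ())
H2 returns ((0, ()), 8)
H3 returns [((0, ()), 8)]
= [((0, ()), 8)]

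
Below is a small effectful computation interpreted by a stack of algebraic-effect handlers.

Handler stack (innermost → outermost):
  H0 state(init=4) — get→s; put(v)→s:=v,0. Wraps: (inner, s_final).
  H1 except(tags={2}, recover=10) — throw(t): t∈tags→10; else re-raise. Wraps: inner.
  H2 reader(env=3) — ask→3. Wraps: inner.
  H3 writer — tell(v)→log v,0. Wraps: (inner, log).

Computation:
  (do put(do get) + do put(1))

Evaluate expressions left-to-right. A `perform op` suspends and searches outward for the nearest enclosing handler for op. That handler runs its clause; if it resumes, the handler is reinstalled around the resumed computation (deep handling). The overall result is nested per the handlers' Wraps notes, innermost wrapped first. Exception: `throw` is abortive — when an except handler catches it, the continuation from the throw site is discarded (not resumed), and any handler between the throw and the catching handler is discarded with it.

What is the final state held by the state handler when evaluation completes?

Answer: 1

Evaluation trace:
get @ H0 ⇒ 4
put(4) @ H0 ⇒ s:=4
put(1) @ H0 ⇒ s:=1
H0 returns (0, 1)
H1 returns (0, 1)
H2 returns (0, 1)
H3 returns ((0, 1), ())
= ((0, 1), ())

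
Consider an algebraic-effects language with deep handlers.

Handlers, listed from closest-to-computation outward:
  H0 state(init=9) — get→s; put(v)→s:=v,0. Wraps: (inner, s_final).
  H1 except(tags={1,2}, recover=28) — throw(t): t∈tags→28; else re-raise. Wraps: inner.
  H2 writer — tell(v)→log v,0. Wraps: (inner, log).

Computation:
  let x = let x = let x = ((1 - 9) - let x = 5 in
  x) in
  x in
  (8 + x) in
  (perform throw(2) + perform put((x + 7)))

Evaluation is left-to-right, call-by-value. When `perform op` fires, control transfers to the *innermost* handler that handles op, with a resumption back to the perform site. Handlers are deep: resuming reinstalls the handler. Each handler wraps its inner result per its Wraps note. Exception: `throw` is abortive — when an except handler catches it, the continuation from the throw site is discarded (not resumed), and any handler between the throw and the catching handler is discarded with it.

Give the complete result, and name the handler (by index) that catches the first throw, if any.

Evaluation trace:
throw(2) @ H1 caught ⇒ 28
H2 returns (28, ())
= (28, ())

Answer: (28, ()) ; first throw caught by: H1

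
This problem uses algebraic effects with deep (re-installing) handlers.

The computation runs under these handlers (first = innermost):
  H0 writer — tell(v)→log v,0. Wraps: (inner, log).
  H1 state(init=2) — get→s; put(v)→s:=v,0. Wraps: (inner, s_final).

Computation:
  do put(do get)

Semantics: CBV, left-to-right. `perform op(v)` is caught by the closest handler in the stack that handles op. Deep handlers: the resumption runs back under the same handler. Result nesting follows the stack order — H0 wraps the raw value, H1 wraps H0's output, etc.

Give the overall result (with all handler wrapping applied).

Answer: ((0, ()), 2)

Evaluation trace:
get @ H1 ⇒ 2
put(2) @ H1 ⇒ s:=2
H0 returns (0, ())
H1 returns ((0, ()), 2)
= ((0, ()), 2)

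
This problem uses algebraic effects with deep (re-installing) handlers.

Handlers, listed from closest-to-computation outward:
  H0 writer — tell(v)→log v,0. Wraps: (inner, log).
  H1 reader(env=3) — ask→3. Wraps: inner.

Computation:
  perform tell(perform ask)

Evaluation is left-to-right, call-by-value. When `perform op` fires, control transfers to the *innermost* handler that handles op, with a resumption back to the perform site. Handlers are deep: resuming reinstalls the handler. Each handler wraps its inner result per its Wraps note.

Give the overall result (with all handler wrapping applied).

Working:
ask @ H1 ⇒ 3
tell(3) @ H0 ⇒ log+=3
H0 returns (0, (3))
H1 returns (0, (3))
= (0, (3))

Answer: (0, (3))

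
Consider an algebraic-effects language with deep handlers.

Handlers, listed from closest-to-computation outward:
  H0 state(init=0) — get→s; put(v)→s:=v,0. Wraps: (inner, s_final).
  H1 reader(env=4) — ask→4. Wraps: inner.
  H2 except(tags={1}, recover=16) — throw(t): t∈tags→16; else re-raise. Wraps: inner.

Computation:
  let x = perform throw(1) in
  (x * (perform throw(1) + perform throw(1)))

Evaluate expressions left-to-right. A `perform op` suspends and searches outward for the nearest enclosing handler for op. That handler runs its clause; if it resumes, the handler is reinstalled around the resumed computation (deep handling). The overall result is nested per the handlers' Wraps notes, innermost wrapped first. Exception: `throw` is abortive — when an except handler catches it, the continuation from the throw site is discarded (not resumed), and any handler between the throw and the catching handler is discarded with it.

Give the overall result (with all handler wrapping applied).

Answer: 16

Working:
throw(1) @ H2 caught ⇒ 16
= 16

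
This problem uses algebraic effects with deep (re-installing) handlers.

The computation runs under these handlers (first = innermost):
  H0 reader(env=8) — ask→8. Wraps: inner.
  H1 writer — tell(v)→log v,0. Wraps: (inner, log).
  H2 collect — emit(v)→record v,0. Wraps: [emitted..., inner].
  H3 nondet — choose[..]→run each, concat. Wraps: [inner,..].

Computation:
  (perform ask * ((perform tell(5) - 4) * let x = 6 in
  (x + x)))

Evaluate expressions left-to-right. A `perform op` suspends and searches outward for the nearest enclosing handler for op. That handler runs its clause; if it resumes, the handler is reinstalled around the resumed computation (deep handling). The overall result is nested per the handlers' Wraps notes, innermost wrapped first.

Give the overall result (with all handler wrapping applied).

Answer: [[(-384, (5))]]

Working:
ask @ H0 ⇒ 8
tell(5) @ H1 ⇒ log+=5
H0 returns -384
H1 returns (-384, (5))
H2 returns [(-384, (5))]
H3 returns [[(-384, (5))]]
= [[(-384, (5))]]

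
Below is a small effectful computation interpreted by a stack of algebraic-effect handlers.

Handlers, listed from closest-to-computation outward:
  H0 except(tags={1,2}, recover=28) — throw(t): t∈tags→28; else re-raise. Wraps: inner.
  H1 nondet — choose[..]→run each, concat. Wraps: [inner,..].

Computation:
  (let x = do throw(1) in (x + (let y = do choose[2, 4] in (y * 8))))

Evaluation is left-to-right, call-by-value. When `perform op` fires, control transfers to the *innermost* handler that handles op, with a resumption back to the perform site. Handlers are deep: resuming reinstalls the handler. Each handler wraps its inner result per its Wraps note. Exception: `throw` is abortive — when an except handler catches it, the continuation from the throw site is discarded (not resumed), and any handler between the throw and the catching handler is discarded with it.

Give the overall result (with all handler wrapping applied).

Answer: [28]

Evaluation trace:
throw(1) @ H0 caught ⇒ 28
H1 returns [28]
= [28]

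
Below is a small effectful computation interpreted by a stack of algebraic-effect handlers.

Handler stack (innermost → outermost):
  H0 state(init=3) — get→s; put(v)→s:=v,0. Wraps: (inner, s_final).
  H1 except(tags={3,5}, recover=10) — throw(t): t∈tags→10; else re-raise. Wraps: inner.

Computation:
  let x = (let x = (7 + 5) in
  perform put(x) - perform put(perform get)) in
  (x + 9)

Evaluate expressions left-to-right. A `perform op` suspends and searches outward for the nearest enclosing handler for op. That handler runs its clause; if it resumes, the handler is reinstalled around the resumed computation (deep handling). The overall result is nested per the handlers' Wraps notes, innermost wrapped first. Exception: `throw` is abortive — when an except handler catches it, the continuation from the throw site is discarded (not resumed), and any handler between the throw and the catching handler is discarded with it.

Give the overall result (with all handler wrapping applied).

Answer: (9, 12)

Working:
put(12) @ H0 ⇒ s:=12
get @ H0 ⇒ 12
put(12) @ H0 ⇒ s:=12
H0 returns (9, 12)
H1 returns (9, 12)
= (9, 12)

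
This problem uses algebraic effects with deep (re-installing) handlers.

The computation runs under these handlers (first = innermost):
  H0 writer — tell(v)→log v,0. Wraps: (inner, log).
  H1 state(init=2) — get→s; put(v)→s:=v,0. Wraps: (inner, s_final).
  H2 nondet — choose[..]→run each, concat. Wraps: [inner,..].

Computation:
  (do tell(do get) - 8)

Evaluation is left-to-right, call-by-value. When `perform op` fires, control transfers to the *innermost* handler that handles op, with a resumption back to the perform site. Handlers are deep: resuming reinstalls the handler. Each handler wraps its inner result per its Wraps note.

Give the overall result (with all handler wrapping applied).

Working:
get @ H1 ⇒ 2
tell(2) @ H0 ⇒ log+=2
H0 returns (-8, (2))
H1 returns ((-8, (2)), 2)
H2 returns [((-8, (2)), 2)]
= [((-8, (2)), 2)]

Answer: [((-8, (2)), 2)]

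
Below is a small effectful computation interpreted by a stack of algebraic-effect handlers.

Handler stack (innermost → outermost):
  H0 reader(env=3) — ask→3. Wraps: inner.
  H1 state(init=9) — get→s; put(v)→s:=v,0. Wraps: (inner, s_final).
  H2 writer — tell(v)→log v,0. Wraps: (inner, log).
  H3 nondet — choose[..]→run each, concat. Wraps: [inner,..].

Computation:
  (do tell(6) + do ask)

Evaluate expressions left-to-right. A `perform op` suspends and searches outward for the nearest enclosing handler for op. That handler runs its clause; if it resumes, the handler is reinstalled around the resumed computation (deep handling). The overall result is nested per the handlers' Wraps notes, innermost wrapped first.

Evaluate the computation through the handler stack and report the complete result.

Answer: [((3, 9), (6))]

Working:
tell(6) @ H2 ⇒ log+=6
ask @ H0 ⇒ 3
H0 returns 3
H1 returns (3, 9)
H2 returns ((3, 9), (6))
H3 returns [((3, 9), (6))]
= [((3, 9), (6))]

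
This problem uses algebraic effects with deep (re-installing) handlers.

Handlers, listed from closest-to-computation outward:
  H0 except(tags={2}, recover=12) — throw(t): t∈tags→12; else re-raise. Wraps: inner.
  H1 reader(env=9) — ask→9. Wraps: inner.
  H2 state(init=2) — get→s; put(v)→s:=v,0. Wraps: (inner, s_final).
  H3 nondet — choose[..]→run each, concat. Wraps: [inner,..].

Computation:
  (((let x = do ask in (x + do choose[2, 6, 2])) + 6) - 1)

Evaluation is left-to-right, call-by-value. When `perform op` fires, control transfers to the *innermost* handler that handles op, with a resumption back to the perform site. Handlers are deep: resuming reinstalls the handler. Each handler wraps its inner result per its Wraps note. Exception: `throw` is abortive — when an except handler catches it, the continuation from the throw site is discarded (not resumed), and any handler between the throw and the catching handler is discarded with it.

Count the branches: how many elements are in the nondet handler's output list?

Evaluation trace:
ask @ H1 ⇒ 9
choose[2, 6, 2] @ H3
  branch[0] choose=2:
    H0 returns 16
    H1 returns 16
    H2 returns (16, 2)
    H3 returns [(16, 2)]
  branch[1] choose=6:
    H0 returns 20
    H1 returns 20
    H2 returns (20, 2)
    H3 returns [(20, 2)]
  branch[2] choose=2:
    H0 returns 16
    H1 returns 16
    H2 returns (16, 2)
    H3 returns [(16, 2)]
= [(16, 2), (20, 2), (16, 2)]

Answer: 3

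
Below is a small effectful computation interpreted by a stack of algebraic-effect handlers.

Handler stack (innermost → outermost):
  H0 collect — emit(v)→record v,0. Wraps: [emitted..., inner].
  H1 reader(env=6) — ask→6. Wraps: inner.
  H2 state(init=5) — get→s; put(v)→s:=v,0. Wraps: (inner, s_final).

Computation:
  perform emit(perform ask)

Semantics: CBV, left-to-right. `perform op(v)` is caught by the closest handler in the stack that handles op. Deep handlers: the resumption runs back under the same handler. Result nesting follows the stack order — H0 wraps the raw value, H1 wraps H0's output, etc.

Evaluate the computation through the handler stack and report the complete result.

Answer: ([6, 0], 5)

Working:
ask @ H1 ⇒ 6
emit(6) @ H0 ⇒ out+=6
H0 returns [6, 0]
H1 returns [6, 0]
H2 returns ([6, 0], 5)
= ([6, 0], 5)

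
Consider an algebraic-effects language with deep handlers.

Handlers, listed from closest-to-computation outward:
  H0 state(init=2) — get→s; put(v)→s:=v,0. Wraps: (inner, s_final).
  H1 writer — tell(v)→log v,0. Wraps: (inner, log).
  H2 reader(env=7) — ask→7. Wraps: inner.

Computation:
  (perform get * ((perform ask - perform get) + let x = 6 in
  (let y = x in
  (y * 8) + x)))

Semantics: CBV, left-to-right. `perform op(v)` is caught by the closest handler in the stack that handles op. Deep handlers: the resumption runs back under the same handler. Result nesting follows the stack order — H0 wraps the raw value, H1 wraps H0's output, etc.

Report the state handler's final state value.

Answer: 2

Working:
get @ H0 ⇒ 2
ask @ H2 ⇒ 7
get @ H0 ⇒ 2
H0 returns (118, 2)
H1 returns ((118, 2), ())
H2 returns ((118, 2), ())
= ((118, 2), ())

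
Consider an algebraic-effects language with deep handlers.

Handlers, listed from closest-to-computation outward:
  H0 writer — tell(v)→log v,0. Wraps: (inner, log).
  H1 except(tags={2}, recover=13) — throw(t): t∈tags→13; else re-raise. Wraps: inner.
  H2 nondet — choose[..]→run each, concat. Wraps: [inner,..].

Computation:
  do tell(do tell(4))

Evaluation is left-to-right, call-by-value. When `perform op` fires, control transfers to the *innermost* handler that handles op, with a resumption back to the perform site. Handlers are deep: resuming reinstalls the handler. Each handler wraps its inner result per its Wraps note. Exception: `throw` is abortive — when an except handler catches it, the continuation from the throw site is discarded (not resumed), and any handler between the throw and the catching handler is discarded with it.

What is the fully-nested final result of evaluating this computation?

Answer: [(0, (4, 0))]

Working:
tell(4) @ H0 ⇒ log+=4
tell(0) @ H0 ⇒ log+=0
H0 returns (0, (4, 0))
H1 returns (0, (4, 0))
H2 returns [(0, (4, 0))]
= [(0, (4, 0))]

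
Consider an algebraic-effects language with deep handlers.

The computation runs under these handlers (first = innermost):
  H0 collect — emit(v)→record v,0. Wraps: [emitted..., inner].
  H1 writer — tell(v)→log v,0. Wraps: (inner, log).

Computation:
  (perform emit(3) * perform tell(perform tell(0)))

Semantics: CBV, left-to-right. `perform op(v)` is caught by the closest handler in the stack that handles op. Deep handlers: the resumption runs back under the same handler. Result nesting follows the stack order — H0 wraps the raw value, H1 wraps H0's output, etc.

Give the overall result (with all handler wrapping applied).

Evaluation trace:
emit(3) @ H0 ⇒ out+=3
tell(0) @ H1 ⇒ log+=0
tell(0) @ H1 ⇒ log+=0
H0 returns [3, 0]
H1 returns ([3, 0], (0, 0))
= ([3, 0], (0, 0))

Answer: ([3, 0], (0, 0))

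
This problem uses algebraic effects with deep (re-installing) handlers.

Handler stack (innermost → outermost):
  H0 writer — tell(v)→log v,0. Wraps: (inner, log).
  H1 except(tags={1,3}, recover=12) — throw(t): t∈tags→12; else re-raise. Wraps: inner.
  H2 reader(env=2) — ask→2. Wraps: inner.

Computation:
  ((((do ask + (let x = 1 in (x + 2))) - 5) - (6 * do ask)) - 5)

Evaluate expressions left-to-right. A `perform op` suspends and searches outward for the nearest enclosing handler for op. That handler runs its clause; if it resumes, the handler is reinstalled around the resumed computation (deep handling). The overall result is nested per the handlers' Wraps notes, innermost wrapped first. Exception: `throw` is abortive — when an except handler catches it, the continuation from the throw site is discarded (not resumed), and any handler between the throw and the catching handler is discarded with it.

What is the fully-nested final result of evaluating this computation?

Answer: (-17, ())

Working:
ask @ H2 ⇒ 2
ask @ H2 ⇒ 2
H0 returns (-17, ())
H1 returns (-17, ())
H2 returns (-17, ())
= (-17, ())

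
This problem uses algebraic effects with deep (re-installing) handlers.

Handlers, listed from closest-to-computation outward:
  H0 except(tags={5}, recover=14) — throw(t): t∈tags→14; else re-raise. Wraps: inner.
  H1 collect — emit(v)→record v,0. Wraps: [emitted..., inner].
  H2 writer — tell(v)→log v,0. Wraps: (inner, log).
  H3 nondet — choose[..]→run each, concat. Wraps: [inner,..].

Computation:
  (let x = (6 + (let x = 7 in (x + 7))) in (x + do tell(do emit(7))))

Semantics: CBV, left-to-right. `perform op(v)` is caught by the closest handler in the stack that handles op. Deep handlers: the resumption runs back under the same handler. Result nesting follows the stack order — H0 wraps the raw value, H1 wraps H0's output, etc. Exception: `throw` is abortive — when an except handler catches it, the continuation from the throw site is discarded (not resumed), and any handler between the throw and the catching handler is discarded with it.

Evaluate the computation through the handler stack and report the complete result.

Step-by-step:
emit(7) @ H1 ⇒ out+=7
tell(0) @ H2 ⇒ log+=0
H0 returns 20
H1 returns [7, 20]
H2 returns ([7, 20], (0))
H3 returns [([7, 20], (0))]
= [([7, 20], (0))]

Answer: [([7, 20], (0))]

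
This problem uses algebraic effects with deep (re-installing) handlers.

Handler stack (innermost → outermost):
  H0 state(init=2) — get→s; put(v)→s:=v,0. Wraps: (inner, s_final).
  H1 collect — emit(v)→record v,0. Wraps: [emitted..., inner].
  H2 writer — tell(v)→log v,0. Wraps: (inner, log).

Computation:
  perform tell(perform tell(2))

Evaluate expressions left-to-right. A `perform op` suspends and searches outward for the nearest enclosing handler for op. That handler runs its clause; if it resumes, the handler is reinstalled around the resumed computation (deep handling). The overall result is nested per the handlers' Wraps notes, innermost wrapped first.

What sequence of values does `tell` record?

Step-by-step:
tell(2) @ H2 ⇒ log+=2
tell(0) @ H2 ⇒ log+=0
H0 returns (0, 2)
H1 returns [(0, 2)]
H2 returns ([(0, 2)], (2, 0))
= ([(0, 2)], (2, 0))

Answer: (2, 0)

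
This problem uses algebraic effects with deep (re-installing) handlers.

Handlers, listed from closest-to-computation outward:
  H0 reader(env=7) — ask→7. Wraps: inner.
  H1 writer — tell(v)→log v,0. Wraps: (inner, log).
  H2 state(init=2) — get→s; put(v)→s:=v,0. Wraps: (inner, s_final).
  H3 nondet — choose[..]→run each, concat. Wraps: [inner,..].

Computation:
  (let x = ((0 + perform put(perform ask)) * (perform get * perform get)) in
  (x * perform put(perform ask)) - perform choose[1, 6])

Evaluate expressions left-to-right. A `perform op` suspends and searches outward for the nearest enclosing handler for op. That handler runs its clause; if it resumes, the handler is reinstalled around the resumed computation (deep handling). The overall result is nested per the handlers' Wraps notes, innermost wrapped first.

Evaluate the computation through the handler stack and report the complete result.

Answer: [((-1, ()), 7), ((-6, ()), 7)]

Evaluation trace:
ask @ H0 ⇒ 7
put(7) @ H2 ⇒ s:=7
get @ H2 ⇒ 7
get @ H2 ⇒ 7
ask @ H0 ⇒ 7
put(7) @ H2 ⇒ s:=7
choose[1, 6] @ H3
  branch[0] choose=1:
    H0 returns -1
    H1 returns (-1, ())
    H2 returns ((-1, ()), 7)
    H3 returns [((-1, ()), 7)]
  branch[1] choose=6:
    H0 returns -6
    H1 returns (-6, ())
    H2 returns ((-6, ()), 7)
    H3 returns [((-6, ()), 7)]
= [((-1, ()), 7), ((-6, ()), 7)]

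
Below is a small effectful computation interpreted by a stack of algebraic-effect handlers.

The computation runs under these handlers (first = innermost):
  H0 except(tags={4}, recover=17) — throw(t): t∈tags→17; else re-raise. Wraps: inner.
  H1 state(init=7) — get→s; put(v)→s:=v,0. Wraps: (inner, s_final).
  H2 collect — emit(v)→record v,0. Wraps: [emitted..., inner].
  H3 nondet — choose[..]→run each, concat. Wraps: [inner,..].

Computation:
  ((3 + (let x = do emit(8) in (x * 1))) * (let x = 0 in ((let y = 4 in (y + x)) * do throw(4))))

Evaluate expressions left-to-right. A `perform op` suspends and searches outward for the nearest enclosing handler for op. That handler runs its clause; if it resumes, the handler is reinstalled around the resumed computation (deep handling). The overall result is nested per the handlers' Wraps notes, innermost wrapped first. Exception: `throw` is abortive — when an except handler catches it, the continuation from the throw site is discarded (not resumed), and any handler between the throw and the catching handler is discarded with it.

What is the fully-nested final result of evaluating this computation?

Answer: [[8, (17, 7)]]

Working:
emit(8) @ H2 ⇒ out+=8
throw(4) @ H0 caught ⇒ 17
H1 returns (17, 7)
H2 returns [8, (17, 7)]
H3 returns [[8, (17, 7)]]
= [[8, (17, 7)]]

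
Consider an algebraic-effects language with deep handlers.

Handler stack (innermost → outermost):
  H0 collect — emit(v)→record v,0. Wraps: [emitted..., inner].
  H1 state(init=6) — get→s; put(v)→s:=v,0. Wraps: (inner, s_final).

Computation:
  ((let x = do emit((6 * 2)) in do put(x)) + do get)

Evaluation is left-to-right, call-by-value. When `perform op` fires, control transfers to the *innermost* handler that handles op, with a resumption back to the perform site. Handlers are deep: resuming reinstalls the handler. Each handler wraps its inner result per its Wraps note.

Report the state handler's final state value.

Working:
emit(12) @ H0 ⇒ out+=12
put(0) @ H1 ⇒ s:=0
get @ H1 ⇒ 0
H0 returns [12, 0]
H1 returns ([12, 0], 0)
= ([12, 0], 0)

Answer: 0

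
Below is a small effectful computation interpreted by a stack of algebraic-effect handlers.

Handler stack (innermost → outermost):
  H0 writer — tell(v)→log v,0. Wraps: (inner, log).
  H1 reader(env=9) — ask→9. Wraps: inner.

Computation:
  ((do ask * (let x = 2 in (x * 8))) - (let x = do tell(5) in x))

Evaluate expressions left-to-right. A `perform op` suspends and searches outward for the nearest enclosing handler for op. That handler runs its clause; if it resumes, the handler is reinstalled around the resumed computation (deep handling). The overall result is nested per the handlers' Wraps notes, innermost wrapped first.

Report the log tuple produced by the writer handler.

Step-by-step:
ask @ H1 ⇒ 9
tell(5) @ H0 ⇒ log+=5
H0 returns (144, (5))
H1 returns (144, (5))
= (144, (5))

Answer: (5)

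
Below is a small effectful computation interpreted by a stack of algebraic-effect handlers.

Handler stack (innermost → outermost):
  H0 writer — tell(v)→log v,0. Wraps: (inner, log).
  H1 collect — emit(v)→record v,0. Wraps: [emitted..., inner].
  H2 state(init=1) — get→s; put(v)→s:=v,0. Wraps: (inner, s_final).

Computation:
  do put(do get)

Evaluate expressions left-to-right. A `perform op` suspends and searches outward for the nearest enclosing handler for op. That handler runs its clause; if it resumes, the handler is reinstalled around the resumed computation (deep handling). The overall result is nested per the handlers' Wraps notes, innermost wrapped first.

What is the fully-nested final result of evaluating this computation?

Working:
get @ H2 ⇒ 1
put(1) @ H2 ⇒ s:=1
H0 returns (0, ())
H1 returns [(0, ())]
H2 returns ([(0, ())], 1)
= ([(0, ())], 1)

Answer: ([(0, ())], 1)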